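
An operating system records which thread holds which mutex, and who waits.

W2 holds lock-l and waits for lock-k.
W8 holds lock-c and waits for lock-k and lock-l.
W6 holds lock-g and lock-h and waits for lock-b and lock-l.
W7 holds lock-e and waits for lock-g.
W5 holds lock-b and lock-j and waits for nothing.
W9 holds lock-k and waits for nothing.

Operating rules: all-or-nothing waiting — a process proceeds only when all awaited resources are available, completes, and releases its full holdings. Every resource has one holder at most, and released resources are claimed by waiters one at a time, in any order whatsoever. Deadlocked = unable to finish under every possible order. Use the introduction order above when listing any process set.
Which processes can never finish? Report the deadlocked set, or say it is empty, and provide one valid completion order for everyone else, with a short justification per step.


The deadlocked set is empty.
Key observation: every chain of waits terminates; starting from the processes that wait on nothing, all the rest unlock in turn.
The rest can finish in the order W9, W5, W2, W6, W8, W7.
Step-by-step check:
  W9 waits on nothing -> runs at once and releases lock-k
  W5 waits on nothing -> runs at once and releases lock-b and lock-j
  W2 waits on lock-k — all released -> runs and releases lock-l
  W6 waits on lock-b and lock-l — all released -> runs and releases lock-g and lock-h
  W8 waits on lock-k and lock-l — all released -> runs and releases lock-c
  W7 waits on lock-g — all released -> runs and releases lock-e


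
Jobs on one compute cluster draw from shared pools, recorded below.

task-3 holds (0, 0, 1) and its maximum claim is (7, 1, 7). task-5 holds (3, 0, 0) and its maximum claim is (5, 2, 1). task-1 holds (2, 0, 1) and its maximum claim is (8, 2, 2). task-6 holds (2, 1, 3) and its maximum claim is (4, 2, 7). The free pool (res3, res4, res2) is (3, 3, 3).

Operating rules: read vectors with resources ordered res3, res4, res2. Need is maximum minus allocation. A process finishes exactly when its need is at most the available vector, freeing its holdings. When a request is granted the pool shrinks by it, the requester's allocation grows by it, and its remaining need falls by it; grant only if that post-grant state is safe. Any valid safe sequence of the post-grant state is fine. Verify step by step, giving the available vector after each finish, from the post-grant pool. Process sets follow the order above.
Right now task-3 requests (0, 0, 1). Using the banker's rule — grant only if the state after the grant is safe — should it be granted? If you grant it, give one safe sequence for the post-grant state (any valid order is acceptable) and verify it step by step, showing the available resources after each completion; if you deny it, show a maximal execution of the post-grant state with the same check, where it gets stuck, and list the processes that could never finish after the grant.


DENY: after the grant no complete ordering would exist.
Key observation: once task-5, task-1 finish, the pool peaks at (8, 3, 3) — and every remaining process still needs more res2 than that.
After a pretend grant, a maximal execution: task-5, task-1 — then nothing else fits. Walking it through:
  pool = (3, 3, 2)
  task-5: need (2, 2, 1) fits (3, 3, 2); releases (3, 0, 0), pool now (6, 3, 2)
  task-1: need (6, 2, 1) fits (6, 3, 2); releases (2, 0, 1), pool now (8, 3, 3)
  blocked: task-3 wants (7, 1, 5), pool (8, 3, 3) — not enough res2
  blocked: task-6 wants (2, 1, 4), pool (8, 3, 3) — not enough res2
Processes that could never finish after the grant: task-3 and task-6.


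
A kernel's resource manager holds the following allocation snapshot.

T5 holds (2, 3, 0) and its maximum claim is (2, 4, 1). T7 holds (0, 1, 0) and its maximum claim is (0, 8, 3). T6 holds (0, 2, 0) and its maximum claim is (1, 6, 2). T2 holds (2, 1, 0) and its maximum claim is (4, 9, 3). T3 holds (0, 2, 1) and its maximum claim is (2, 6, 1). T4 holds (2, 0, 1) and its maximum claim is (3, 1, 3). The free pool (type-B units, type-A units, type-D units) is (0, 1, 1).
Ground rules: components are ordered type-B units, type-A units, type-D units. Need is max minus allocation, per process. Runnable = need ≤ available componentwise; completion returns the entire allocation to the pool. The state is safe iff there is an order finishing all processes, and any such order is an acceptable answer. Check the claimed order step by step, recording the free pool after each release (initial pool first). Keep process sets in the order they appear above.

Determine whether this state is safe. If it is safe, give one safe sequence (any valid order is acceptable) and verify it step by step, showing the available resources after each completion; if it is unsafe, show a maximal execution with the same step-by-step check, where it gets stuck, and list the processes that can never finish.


SAFE — a valid safe sequence is T5, T3, T6, T4, T2, T7.
Key observation: the first exact fit in this order is T5 — it needs (0, 1, 1) with (0, 1, 1) free, meeting a requested resource to the last unit.
Verifying each step:
  pool = (0, 1, 1)
  T5 needs (0, 1, 1) <= (0, 1, 1) -> finishes; pool += (2, 3, 0) = (2, 4, 1)
  T3 needs (2, 4, 0) <= (2, 4, 1) -> finishes; pool += (0, 2, 1) = (2, 6, 2)
  T6 needs (1, 4, 2) <= (2, 6, 2) -> finishes; pool += (0, 2, 0) = (2, 8, 2)
  T4 needs (1, 1, 2) <= (2, 8, 2) -> finishes; pool += (2, 0, 1) = (4, 8, 3)
  T2 needs (2, 8, 3) <= (4, 8, 3) -> finishes; pool += (2, 1, 0) = (6, 9, 3)
  T7 needs (0, 7, 3) <= (6, 9, 3) -> finishes; pool += (0, 1, 0) = (6, 10, 3)


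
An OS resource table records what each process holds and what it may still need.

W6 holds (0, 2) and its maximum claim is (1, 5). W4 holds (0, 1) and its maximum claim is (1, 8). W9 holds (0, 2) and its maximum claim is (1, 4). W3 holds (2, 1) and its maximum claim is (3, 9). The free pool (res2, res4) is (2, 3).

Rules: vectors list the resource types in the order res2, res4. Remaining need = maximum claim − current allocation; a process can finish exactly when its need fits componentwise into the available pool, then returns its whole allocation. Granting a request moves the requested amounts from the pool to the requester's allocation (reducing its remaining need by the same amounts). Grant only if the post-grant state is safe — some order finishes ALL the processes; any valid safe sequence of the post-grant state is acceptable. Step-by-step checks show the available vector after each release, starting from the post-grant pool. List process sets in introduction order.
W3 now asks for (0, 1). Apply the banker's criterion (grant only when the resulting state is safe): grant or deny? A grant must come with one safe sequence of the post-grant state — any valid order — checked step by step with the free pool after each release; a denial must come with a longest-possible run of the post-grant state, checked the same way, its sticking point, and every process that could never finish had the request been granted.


DENY: after the grant no complete ordering would exist.
Key observation: once W9, W6 finish, the pool peaks at (2, 6) — and every remaining process still needs more res4 than that.
After a pretend grant, a maximal execution: W9, W6 — then nothing else fits. Step-by-step check:
  pool = (2, 2)
  W9: need (1, 2) fits (2, 2); releases (0, 2), pool now (2, 4)
  W6: need (1, 3) fits (2, 4); releases (0, 2), pool now (2, 6)
  blocked: W4 wants (1, 7), pool (2, 6) — not enough res4
  blocked: W3 wants (1, 7), pool (2, 6) — not enough res4
Post-grant, the permanently blocked set is W4 and W3.


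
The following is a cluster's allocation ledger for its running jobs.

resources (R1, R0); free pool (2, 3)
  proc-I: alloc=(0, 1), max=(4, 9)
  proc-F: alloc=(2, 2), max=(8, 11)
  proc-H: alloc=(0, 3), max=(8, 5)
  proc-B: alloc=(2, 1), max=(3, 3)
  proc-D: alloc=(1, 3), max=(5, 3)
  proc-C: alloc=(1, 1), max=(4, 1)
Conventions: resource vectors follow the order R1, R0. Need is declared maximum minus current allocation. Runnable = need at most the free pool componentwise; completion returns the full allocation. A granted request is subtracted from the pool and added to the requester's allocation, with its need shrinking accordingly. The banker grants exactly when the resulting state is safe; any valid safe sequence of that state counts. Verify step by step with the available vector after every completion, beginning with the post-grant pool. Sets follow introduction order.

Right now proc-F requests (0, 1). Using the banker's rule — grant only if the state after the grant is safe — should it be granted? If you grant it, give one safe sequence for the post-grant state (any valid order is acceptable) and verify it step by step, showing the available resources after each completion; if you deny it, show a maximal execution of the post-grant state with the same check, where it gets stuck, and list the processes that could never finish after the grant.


DENY. Granting would leave the state unsafe.
Key observation: after proc-B, proc-D, proc-C the pool peaks at (6, 7), and each blocked process is short somewhere: proc-I on R0; proc-F on R0; proc-H on R1.
After a pretend grant, a maximal execution: proc-B, proc-D, proc-C — then nothing else fits. Walking it through:
  pool = (2, 2)
  run proc-B (needs (1, 2), free (2, 2)); after release of (2, 1) the pool is (4, 3)
  run proc-D (needs (4, 0), free (4, 3)); after release of (1, 3) the pool is (5, 6)
  run proc-C (needs (3, 0), free (5, 6)); after release of (1, 1) the pool is (6, 7)
  blocked: proc-I wants (4, 8), pool (6, 7) — not enough R0
  blocked: proc-F wants (6, 8), pool (6, 7) — not enough R0
  blocked: proc-H wants (8, 2), pool (6, 7) — not enough R1
Post-grant, the permanently blocked set is proc-I, proc-F and proc-H.


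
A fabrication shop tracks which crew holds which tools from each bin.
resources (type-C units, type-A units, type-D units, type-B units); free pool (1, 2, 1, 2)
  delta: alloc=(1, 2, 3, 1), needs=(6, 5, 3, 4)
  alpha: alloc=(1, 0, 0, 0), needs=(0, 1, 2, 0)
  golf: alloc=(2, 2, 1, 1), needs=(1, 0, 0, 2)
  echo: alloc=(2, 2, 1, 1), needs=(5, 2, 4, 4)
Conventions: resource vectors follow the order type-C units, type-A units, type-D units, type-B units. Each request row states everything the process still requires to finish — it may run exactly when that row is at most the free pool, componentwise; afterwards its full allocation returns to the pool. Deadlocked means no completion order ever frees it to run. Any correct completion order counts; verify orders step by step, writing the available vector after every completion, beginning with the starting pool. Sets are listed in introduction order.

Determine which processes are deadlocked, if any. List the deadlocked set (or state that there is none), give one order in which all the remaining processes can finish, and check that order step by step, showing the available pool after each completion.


Deadlocked: delta and echo.
Key observation: even finishing golf, alpha leaves just (4, 4, 2, 3) free — too little type-C units for any of the remaining processes.
The rest can finish in the order golf, alpha. Step-by-step check:
  pool = (1, 2, 1, 2)
  run golf (needs (1, 0, 0, 2), free (1, 2, 1, 2)); after release of (2, 2, 1, 1) the pool is (3, 4, 2, 3)
  run alpha (needs (0, 1, 2, 0), free (3, 4, 2, 3)); after release of (1, 0, 0, 0) the pool is (4, 4, 2, 3)
None of the blocked processes ever fits:
  delta still needs (6, 5, 3, 4) but only (4, 4, 2, 3) is free — short on type-C units, type-A units, type-D units and type-B units
  echo still needs (5, 2, 4, 4) but only (4, 4, 2, 3) is free — short on type-C units, type-D units and type-B units


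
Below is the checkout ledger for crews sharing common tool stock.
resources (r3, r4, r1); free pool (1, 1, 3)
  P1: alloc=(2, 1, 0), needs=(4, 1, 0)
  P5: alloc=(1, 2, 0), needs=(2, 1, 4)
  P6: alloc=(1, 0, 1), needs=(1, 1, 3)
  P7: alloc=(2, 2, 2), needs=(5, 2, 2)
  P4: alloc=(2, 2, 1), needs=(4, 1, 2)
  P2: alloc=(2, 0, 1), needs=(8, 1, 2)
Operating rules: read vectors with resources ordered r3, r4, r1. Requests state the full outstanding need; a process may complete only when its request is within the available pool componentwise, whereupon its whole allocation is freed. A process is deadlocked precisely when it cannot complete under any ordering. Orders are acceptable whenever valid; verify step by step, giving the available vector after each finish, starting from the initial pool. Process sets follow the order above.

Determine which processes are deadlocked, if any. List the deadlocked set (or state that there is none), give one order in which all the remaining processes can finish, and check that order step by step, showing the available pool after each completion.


The deadlocked set is P1, P7, P4 and P2.
Key observation: P6, P5 can finish, but then (3, 3, 4) is all there is, and the blocked group's r3 demands exceed it.
The rest can finish in the order P6, P5. Step-by-step check:
  pool = (1, 1, 3)
  P6: need (1, 1, 3) fits (1, 1, 3); releases (1, 0, 1), pool now (2, 1, 4)
  P5: need (2, 1, 4) fits (2, 1, 4); releases (1, 2, 0), pool now (3, 3, 4)
The stuck group stays short no matter what:
  blocked: P1 wants (4, 1, 0), pool (3, 3, 4) — not enough r3
  blocked: P7 wants (5, 2, 2), pool (3, 3, 4) — not enough r3
  blocked: P4 wants (4, 1, 2), pool (3, 3, 4) — not enough r3
  blocked: P2 wants (8, 1, 2), pool (3, 3, 4) — not enough r3


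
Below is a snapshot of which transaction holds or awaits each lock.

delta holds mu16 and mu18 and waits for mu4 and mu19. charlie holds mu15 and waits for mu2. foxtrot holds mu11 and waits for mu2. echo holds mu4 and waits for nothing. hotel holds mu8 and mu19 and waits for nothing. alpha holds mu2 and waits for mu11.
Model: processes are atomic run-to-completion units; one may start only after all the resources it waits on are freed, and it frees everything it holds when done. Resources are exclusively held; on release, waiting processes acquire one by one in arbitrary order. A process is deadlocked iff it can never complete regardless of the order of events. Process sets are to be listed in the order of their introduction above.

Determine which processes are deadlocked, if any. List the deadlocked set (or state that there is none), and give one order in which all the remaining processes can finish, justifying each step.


The deadlocked set is charlie, foxtrot and alpha.
Key observation: the cycle alpha -> foxtrot -> alpha can never break — each member waits on the next; charlie waits into the deadlock from upstream.
The rest can finish in the order echo, hotel, delta.
Step-by-step check:
  run echo (it waits on nothing); releases mu4
  run hotel (it waits on nothing); releases mu8 and mu19
  run delta (all its waits — mu4 and mu19 — are resolved); releases mu16 and mu18


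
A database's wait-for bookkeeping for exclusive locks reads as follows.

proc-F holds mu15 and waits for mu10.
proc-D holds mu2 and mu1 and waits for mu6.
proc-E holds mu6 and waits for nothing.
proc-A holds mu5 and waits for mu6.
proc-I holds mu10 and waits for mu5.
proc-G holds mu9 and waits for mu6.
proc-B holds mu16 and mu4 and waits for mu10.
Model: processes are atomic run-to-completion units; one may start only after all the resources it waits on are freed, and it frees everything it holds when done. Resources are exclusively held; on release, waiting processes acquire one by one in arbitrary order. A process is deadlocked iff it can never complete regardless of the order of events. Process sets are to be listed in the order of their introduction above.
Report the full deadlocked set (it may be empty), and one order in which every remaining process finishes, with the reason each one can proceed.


Nothing here is deadlocked.
Key observation: all waits point, directly or indirectly, at processes that can finish, so nothing is permanently blocked.
The rest can finish in the order proc-E, proc-A, proc-I, proc-G, proc-D, proc-B, proc-F.
Verifying each step:
  proc-E: no waits; runs immediately, freeing mu6
  proc-A: everything it awaited (mu6) is free; runs, freeing mu5
  proc-I: everything it awaited (mu5) is free; runs, freeing mu10
  proc-G: everything it awaited (mu6) is free; runs, freeing mu9
  proc-D: everything it awaited (mu6) is free; runs, freeing mu2 and mu1
  proc-B: everything it awaited (mu10) is free; runs, freeing mu16 and mu4
  proc-F: everything it awaited (mu10) is free; runs, freeing mu15


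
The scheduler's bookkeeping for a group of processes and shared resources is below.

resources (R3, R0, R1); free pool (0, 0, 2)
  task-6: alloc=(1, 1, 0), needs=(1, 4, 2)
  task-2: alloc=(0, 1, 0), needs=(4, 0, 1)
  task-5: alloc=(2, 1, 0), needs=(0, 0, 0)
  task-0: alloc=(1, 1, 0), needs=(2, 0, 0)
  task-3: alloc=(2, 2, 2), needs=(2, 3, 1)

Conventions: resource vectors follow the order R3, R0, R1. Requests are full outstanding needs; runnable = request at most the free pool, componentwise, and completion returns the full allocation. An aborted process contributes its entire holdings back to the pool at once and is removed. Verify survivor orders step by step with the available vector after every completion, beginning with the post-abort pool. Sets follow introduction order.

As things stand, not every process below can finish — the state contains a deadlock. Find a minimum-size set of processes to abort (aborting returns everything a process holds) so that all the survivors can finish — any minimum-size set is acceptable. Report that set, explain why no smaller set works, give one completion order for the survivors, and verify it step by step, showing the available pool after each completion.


Minimum abort set: task-2.
Key observation: task-3 was stuck for good until task-2 gave back (0, 1, 0); in the order shown it finishes at step 3.
No smaller set exists: with zero aborts the deadlock remains.
Survivors finish in the order: task-5, task-0, task-3, task-6. Step-by-step check (pool after the aborts first):
  pool = (0, 1, 2)
  task-5 needs (0, 0, 0) <= (0, 1, 2) -> finishes; pool += (2, 1, 0) = (2, 2, 2)
  task-0 needs (2, 0, 0) <= (2, 2, 2) -> finishes; pool += (1, 1, 0) = (3, 3, 2)
  task-3 needs (2, 3, 1) <= (3, 3, 2) -> finishes; pool += (2, 2, 2) = (5, 5, 4)
  task-6 needs (1, 4, 2) <= (5, 5, 4) -> finishes; pool += (1, 1, 0) = (6, 6, 4)


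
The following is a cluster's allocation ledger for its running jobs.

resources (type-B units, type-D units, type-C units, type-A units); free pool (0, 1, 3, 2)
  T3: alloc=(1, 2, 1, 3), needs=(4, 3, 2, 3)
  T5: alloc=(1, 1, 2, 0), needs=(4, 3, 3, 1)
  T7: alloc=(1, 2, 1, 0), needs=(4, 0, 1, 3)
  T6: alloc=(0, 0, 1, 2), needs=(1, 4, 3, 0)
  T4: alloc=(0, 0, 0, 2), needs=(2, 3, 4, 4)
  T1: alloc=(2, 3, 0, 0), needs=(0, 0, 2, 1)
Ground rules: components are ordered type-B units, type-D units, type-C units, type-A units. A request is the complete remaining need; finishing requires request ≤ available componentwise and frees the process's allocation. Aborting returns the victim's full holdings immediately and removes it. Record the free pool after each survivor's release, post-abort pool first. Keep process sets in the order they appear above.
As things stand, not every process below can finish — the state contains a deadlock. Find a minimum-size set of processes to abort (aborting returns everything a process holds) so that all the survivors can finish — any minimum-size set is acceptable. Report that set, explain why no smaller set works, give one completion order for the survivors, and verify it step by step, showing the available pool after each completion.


Abort T3 and T5.
Key observation: T7 could never have finished before the abort; with (2, 3, 3, 3) returned by T3 and T5, it fits at step 4.
Minimality, checking each single-abort alternative: T3 alone leaves T5 blocked (short on type-B units); T5 alone leaves T3 blocked (short on type-B units); T7 alone leaves T3 blocked (short on type-B units); T6 alone leaves T3 blocked (short on type-B units); T4 alone leaves T3 blocked (short on type-B units); T1 alone leaves T3 blocked (short on type-B units).
Survivors finish in the order: T4, T6, T1, T7. Check, step by step (pool after the aborts first):
  pool = (2, 4, 6, 5)
  run T4 (needs (2, 3, 4, 4), free (2, 4, 6, 5)); after release of (0, 0, 0, 2) the pool is (2, 4, 6, 7)
  run T6 (needs (1, 4, 3, 0), free (2, 4, 6, 7)); after release of (0, 0, 1, 2) the pool is (2, 4, 7, 9)
  run T1 (needs (0, 0, 2, 1), free (2, 4, 7, 9)); after release of (2, 3, 0, 0) the pool is (4, 7, 7, 9)
  run T7 (needs (4, 0, 1, 3), free (4, 7, 7, 9)); after release of (1, 2, 1, 0) the pool is (5, 9, 8, 9)


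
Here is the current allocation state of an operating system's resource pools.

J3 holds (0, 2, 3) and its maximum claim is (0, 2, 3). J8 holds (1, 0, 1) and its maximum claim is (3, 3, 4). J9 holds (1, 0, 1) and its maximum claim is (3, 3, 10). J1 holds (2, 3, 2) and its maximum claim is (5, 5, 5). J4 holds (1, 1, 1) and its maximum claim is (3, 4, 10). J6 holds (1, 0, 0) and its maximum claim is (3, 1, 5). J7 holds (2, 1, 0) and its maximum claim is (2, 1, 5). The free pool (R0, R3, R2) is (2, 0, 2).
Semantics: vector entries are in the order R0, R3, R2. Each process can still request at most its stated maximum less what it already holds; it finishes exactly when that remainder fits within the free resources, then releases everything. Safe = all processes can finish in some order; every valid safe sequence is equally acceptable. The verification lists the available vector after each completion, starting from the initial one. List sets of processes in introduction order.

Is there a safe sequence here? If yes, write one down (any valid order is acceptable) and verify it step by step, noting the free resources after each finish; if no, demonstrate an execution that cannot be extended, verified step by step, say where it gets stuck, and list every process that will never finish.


UNSAFE — no complete ordering exists.
Key observation: even finishing J3, J7, J8, J6, J1 leaves just (8, 6, 8) free — too little R2 for any of the remaining processes.
Going as far as possible: J3, J7, J8, J6, J1; after that, nothing fits. Step-by-step check:
  pool = (2, 0, 2)
  J3 needs (0, 0, 0) <= (2, 0, 2) -> finishes; pool += (0, 2, 3) = (2, 2, 5)
  J7 needs (0, 0, 5) <= (2, 2, 5) -> finishes; pool += (2, 1, 0) = (4, 3, 5)
  J8 needs (2, 3, 3) <= (4, 3, 5) -> finishes; pool += (1, 0, 1) = (5, 3, 6)
  J6 needs (2, 1, 5) <= (5, 3, 6) -> finishes; pool += (1, 0, 0) = (6, 3, 6)
  J1 needs (3, 2, 3) <= (6, 3, 6) -> finishes; pool += (2, 3, 2) = (8, 6, 8)
  blocked: J9 wants (2, 3, 9), pool (8, 6, 8) — not enough R2
  blocked: J4 wants (2, 3, 9), pool (8, 6, 8) — not enough R2
Never able to finish: J9 and J4.


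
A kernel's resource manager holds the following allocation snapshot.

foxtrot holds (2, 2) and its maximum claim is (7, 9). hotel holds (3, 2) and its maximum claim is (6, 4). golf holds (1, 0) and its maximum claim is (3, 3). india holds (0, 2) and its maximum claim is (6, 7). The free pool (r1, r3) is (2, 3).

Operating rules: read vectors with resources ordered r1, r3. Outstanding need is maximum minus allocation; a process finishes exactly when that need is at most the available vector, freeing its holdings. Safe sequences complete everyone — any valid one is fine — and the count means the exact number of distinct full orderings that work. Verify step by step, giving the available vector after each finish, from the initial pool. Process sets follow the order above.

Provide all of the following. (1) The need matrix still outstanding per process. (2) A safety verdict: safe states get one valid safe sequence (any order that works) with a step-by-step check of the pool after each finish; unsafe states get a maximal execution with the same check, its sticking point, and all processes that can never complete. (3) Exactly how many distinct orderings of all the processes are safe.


(1) Need matrix, components ordered r1, r3:
  foxtrot: (5, 7)
  hotel: (3, 2)
  golf: (2, 3)
  india: (6, 5)
(2) SAFE — a valid safe sequence is golf, hotel, india, foxtrot.
Key observation: the order's first zero-slack moment is golf ((2, 3) needed, (2, 3) free — a requested resource with nothing to spare).
Walking it through:
  pool = (2, 3)
  run golf (needs (2, 3), free (2, 3)); after release of (1, 0) the pool is (3, 3)
  run hotel (needs (3, 2), free (3, 3)); after release of (3, 2) the pool is (6, 5)
  run india (needs (6, 5), free (6, 5)); after release of (0, 2) the pool is (6, 7)
  run foxtrot (needs (5, 7), free (6, 7)); after release of (2, 2) the pool is (8, 9)
(3) Exactly 1 of the possible complete orderings is a safe sequence.


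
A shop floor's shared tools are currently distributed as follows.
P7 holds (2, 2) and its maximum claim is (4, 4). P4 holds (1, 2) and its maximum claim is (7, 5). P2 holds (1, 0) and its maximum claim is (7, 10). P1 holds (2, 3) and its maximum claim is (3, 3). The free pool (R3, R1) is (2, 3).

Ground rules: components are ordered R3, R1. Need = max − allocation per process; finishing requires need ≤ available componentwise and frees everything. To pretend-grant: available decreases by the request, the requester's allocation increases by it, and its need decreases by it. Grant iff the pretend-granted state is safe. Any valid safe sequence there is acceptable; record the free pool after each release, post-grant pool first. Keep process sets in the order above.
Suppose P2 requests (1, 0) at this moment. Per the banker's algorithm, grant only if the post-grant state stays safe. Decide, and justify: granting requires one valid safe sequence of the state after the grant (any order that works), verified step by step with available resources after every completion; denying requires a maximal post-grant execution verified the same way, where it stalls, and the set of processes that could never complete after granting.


DENY — the pretend-granted state is unsafe.
Key observation: after P1, P7 the pool peaks at (5, 8), and each blocked process is short somewhere: P4 on R3; P2 on R1.
Pretend the grant happened; the run P1, P7 goes as far as possible. Walking it through:
  pool = (1, 3)
  run P1 (needs (1, 0), free (1, 3)); after release of (2, 3) the pool is (3, 6)
  run P7 (needs (2, 2), free (3, 6)); after release of (2, 2) the pool is (5, 8)
  blocked: P4 wants (6, 3), pool (5, 8) — not enough R3
  blocked: P2 wants (5, 10), pool (5, 8) — not enough R1
Post-grant, the permanently blocked set is P4 and P2.


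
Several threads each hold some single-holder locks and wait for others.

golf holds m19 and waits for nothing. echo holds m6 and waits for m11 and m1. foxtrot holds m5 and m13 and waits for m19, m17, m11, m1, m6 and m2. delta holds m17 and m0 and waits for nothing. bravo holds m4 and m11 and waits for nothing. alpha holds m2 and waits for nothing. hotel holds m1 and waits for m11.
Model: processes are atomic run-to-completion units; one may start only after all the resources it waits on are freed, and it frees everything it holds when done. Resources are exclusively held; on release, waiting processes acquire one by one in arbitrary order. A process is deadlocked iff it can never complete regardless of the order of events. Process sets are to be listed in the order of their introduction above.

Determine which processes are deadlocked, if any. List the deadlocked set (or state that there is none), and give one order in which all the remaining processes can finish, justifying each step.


The deadlocked set is empty.
Key observation: all waits point, directly or indirectly, at processes that can finish, so nothing is permanently blocked.
A valid finishing order for the others: bravo, hotel, alpha, golf, delta, echo, foxtrot.
Step-by-step check:
  run bravo (it waits on nothing); releases m4 and m11
  hotel waits on m11 — all released -> runs and releases m1
  run alpha (it waits on nothing); releases m2
  run golf (it waits on nothing); releases m19
  run delta (it waits on nothing); releases m17 and m0
  echo waits on m11 and m1 — all released -> runs and releases m6
  foxtrot waits on m19, m17, m11, m1, m6 and m2 — all released -> runs and releases m5 and m13


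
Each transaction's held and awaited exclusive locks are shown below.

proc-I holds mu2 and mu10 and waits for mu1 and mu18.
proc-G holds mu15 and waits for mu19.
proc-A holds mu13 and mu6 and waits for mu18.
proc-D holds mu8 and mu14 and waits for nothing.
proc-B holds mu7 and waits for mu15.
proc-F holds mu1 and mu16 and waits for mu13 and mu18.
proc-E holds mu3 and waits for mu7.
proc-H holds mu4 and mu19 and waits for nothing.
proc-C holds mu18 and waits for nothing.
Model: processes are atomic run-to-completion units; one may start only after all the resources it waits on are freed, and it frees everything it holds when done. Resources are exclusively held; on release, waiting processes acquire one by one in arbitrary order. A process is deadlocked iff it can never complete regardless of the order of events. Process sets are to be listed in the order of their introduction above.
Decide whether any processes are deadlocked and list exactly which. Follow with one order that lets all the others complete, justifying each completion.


No process is deadlocked.
Key observation: all waits point, directly or indirectly, at processes that can finish, so nothing is permanently blocked.
One completion order for the rest: proc-C, proc-H, proc-A, proc-F, proc-I, proc-G, proc-D, proc-B, proc-E.
Step-by-step check:
  run proc-C (it waits on nothing); releases mu18
  run proc-H (it waits on nothing); releases mu4 and mu19
  run proc-A (all its waits — mu18 — are resolved); releases mu13 and mu6
  run proc-F (all its waits — mu13 and mu18 — are resolved); releases mu1 and mu16
  run proc-I (all its waits — mu1 and mu18 — are resolved); releases mu2 and mu10
  run proc-G (all its waits — mu19 — are resolved); releases mu15
  run proc-D (it waits on nothing); releases mu8 and mu14
  run proc-B (all its waits — mu15 — are resolved); releases mu7
  run proc-E (all its waits — mu7 — are resolved); releases mu3


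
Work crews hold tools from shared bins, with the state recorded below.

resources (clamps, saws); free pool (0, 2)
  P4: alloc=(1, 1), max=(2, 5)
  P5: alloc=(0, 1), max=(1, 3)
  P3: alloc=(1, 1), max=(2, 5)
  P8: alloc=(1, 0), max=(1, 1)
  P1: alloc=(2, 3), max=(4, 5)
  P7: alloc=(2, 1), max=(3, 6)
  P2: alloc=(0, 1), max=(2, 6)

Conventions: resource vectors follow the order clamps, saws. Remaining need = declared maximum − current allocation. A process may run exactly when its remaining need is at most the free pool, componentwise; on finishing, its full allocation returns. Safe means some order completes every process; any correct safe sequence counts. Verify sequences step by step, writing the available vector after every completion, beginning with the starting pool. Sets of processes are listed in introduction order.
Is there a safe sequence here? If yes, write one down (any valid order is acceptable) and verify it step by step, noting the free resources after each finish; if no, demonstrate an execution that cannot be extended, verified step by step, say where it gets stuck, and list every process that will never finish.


The state is UNSAFE.
Key observation: after P8, P5 the pool peaks at (1, 3), and each blocked process is short somewhere: P4 on saws; P3 on saws; P1 on clamps; P7 on saws; P2 on clamps, saws.
The run P8, P5 cannot be extended any further. Step-by-step check:
  pool = (0, 2)
  P8: need (0, 1) fits (0, 2); releases (1, 0), pool now (1, 2)
  P5: need (1, 2) fits (1, 2); releases (0, 1), pool now (1, 3)
  P4 still needs (1, 4) but only (1, 3) is free — short on saws
  P3 still needs (1, 4) but only (1, 3) is free — short on saws
  P1 still needs (2, 2) but only (1, 3) is free — short on clamps
  P7 still needs (1, 5) but only (1, 3) is free — short on saws
  P2 still needs (2, 5) but only (1, 3) is free — short on clamps and saws
Processes that can never finish: P4, P3, P1, P7 and P2.


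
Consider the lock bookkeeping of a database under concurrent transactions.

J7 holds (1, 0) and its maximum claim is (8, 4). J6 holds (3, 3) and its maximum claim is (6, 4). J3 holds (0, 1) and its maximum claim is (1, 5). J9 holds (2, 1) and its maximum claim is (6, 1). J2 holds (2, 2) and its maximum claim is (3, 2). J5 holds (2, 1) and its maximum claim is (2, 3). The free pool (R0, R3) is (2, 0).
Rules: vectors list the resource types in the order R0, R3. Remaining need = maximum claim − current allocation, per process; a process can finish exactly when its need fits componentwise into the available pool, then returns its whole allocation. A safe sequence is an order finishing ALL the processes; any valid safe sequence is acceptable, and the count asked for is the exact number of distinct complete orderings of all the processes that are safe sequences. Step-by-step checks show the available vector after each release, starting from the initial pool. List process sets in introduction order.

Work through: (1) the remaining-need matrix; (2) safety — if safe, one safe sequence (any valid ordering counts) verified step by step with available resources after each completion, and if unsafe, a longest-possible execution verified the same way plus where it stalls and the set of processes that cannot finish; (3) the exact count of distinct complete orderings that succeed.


(1) Need matrix, components ordered R0, R3:
  J7: (7, 4)
  J6: (3, 1)
  J3: (1, 4)
  J9: (4, 0)
  J2: (1, 0)
  J5: (0, 2)
(2) The state is SAFE; one workable sequence: J2, J9, J6, J3, J5, J7.
Key observation: J9 is the earliest step where a requested resource binds exactly: need (4, 0), pool (4, 2) at its turn.
Check, step by step:
  pool = (2, 0)
  J2 needs (1, 0) <= (2, 0) -> finishes; pool += (2, 2) = (4, 2)
  J9 needs (4, 0) <= (4, 2) -> finishes; pool += (2, 1) = (6, 3)
  J6 needs (3, 1) <= (6, 3) -> finishes; pool += (3, 3) = (9, 6)
  J3 needs (1, 4) <= (9, 6) -> finishes; pool += (0, 1) = (9, 7)
  J5 needs (0, 2) <= (9, 7) -> finishes; pool += (2, 1) = (11, 8)
  J7 needs (7, 4) <= (11, 8) -> finishes; pool += (1, 0) = (12, 8)
(3) Precisely 48 of the possible complete orderings are safe sequences.


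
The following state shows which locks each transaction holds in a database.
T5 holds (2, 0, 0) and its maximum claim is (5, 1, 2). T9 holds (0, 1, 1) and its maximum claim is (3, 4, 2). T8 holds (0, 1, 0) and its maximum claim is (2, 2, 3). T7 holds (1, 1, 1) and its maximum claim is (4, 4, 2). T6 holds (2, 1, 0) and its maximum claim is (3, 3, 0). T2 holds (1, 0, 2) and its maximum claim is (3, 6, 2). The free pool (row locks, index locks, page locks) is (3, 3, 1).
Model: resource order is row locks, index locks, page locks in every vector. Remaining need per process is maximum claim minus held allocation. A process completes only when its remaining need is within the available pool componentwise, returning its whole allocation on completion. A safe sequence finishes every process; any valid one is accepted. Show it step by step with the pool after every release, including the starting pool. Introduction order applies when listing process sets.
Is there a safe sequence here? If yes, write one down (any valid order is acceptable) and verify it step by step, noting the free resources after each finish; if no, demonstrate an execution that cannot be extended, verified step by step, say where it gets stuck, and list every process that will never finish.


SAFE — a valid safe sequence is T9, T6, T7, T2, T5, T8.
Key observation: the first exact fit in this order is T9 — it needs (3, 3, 1) with (3, 3, 1) free, meeting a requested resource to the last unit.
Verifying each step:
  pool = (3, 3, 1)
  T9: need (3, 3, 1) fits (3, 3, 1); releases (0, 1, 1), pool now (3, 4, 2)
  T6: need (1, 2, 0) fits (3, 4, 2); releases (2, 1, 0), pool now (5, 5, 2)
  T7: need (3, 3, 1) fits (5, 5, 2); releases (1, 1, 1), pool now (6, 6, 3)
  T2: need (2, 6, 0) fits (6, 6, 3); releases (1, 0, 2), pool now (7, 6, 5)
  T5: need (3, 1, 2) fits (7, 6, 5); releases (2, 0, 0), pool now (9, 6, 5)
  T8: need (2, 1, 3) fits (9, 6, 5); releases (0, 1, 0), pool now (9, 7, 5)


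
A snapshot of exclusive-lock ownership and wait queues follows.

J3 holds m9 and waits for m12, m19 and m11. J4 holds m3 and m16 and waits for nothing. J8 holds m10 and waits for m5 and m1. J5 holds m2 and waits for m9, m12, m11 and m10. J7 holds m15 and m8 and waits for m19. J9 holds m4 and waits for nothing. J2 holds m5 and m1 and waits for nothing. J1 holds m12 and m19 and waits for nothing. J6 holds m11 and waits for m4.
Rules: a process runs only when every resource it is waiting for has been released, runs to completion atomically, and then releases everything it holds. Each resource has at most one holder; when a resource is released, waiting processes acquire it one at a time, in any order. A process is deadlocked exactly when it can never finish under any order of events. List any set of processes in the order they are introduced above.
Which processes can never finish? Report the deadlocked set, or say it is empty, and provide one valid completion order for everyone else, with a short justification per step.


No process is deadlocked.
Key observation: the waits form no ring: some process can always run, and its releases unblock the others one by one.
A valid finishing order for the others: J9, J2, J4, J1, J6, J7, J8, J3, J5.
Check, step by step:
  J9 waits on nothing -> runs at once and releases m4
  J2 waits on nothing -> runs at once and releases m5 and m1
  J4 waits on nothing -> runs at once and releases m3 and m16
  J1 waits on nothing -> runs at once and releases m12 and m19
  J6 waits on m4 — all released -> runs and releases m11
  J7 waits on m19 — all released -> runs and releases m15 and m8
  J8 waits on m5 and m1 — all released -> runs and releases m10
  J3 waits on m12, m19 and m11 — all released -> runs and releases m9
  J5 waits on m9, m12, m11 and m10 — all released -> runs and releases m2


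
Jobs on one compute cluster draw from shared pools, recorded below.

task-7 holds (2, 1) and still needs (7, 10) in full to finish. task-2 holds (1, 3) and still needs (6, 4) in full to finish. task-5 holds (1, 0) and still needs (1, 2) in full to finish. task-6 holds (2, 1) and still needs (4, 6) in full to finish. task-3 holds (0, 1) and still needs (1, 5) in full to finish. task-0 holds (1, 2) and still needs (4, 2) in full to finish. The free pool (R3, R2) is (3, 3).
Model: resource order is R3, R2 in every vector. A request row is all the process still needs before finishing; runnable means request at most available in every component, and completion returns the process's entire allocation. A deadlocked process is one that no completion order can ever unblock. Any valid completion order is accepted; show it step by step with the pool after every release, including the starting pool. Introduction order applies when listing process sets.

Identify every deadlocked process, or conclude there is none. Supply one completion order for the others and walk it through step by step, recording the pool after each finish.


Nothing here is deadlocked.
Key observation: task-5 can run right away; the returned allocation unlocks the remaining processes in turn.
One completion order for the rest: task-5, task-0, task-3, task-6, task-2, task-7. Check, step by step:
  pool = (3, 3)
  run task-5 (needs (1, 2), free (3, 3)); after release of (1, 0) the pool is (4, 3)
  run task-0 (needs (4, 2), free (4, 3)); after release of (1, 2) the pool is (5, 5)
  run task-3 (needs (1, 5), free (5, 5)); after release of (0, 1) the pool is (5, 6)
  run task-6 (needs (4, 6), free (5, 6)); after release of (2, 1) the pool is (7, 7)
  run task-2 (needs (6, 4), free (7, 7)); after release of (1, 3) the pool is (8, 10)
  run task-7 (needs (7, 10), free (8, 10)); after release of (2, 1) the pool is (10, 11)


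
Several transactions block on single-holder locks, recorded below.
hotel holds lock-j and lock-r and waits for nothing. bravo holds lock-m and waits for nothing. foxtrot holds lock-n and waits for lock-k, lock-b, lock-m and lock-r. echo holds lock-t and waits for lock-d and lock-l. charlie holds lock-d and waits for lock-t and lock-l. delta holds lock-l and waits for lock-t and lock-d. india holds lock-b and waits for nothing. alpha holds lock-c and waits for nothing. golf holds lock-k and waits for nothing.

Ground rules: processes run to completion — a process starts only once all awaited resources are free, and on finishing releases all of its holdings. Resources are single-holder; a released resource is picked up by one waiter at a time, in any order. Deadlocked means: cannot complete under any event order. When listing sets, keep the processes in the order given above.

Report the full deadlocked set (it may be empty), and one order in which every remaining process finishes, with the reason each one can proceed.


Deadlocked set: echo, charlie and delta.
Key observation: nobody on the ring echo -> charlie -> echo can start until another member finishes, which never happens; delta is caught in further circular waits.
One completion order for the rest: india, hotel, bravo, alpha, golf, foxtrot.
Verifying each step:
  india waits on nothing -> runs at once and releases lock-b
  hotel waits on nothing -> runs at once and releases lock-j and lock-r
  bravo waits on nothing -> runs at once and releases lock-m
  alpha waits on nothing -> runs at once and releases lock-c
  golf waits on nothing -> runs at once and releases lock-k
  foxtrot: everything it awaited (lock-k, lock-b, lock-m and lock-r) is free; runs, freeing lock-n
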